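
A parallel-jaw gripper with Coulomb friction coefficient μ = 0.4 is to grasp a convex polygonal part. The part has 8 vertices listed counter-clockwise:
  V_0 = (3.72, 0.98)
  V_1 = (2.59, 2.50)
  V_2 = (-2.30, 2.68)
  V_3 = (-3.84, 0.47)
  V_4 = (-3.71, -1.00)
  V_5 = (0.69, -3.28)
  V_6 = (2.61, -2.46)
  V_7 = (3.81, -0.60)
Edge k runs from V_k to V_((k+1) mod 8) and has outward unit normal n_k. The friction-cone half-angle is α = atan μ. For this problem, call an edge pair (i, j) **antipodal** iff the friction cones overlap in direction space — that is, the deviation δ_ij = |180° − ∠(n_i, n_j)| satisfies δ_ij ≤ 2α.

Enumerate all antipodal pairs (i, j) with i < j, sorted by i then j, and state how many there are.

count = 9; pairs: (0,3), (0,4), (1,4), (1,5), (2,5), (2,6), (2,7), (3,6), (3,7)

α = atan 0.4 = 21.80°;  2α = 43.60°
n_0 = (+0.8025, +0.5966)
n_1 = (+0.0368, +0.9993)
n_2 = (-0.8205, +0.5717)
n_3 = (-0.9961, -0.0881)
n_4 = (-0.4601, -0.8879)
n_5 = (+0.3928, -0.9196)
n_6 = (+0.8403, -0.5421)
n_7 = (+0.9984, +0.0569)
  (0,1): δ = 128.74°  ·
  (0,2): δ = 71.50°  ·
  (0,3): δ = 31.57°  ✓
  (0,4): δ = 25.98°  ✓
  (0,5): δ = 76.50°  ·
  (0,6): δ = 110.54°  ·
  (0,7): δ = 146.63°  ·
  (1,2): δ = 122.76°  ·
  (1,3): δ = 82.84°  ·
  (1,4): δ = 25.28°  ✓
  (1,5): δ = 25.23°  ✓
  (1,6): δ = 59.28°  ·
  (1,7): δ = 95.37°  ·
  (2,3): δ = 140.08°  ·
  (2,4): δ = 82.52°  ·
  (2,5): δ = 32.00°  ✓
  (2,6): δ = 2.04°  ✓
  (2,7): δ = 38.13°  ✓
  (3,4): δ = 122.45°  ·
  (3,5): δ = 71.93°  ·
  (3,6): δ = 37.88°  ✓
  (3,7): δ = 1.79°  ✓
  (4,5): δ = 129.48°  ·
  (4,6): δ = 95.44°  ·
  (4,7): δ = 59.35°  ·
  (5,6): δ = 145.96°  ·
  (5,7): δ = 109.87°  ·
  (6,7): δ = 143.91°  ·
antipodal pairs: 9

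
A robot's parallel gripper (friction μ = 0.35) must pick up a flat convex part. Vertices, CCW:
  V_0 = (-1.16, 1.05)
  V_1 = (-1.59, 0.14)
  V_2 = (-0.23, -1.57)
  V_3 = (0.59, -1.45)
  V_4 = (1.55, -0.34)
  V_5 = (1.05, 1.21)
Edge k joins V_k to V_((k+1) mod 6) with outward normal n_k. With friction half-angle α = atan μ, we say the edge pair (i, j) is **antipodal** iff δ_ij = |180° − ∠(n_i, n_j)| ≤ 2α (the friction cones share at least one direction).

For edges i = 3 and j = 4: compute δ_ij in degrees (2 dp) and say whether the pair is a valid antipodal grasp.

α = atan 0.35 = 19.29°;  2α = 38.58°
edge 3: e_3 = (+0.96, +1.11);  n_3 = (+0.7564, -0.6542)
edge 4: e_4 = (-0.50, +1.55);  n_4 = (+0.9517, +0.3070)
∠(n_3, n_4) = 58.73°
δ = |180° − 58.73°| = 121.27°
121.27° > 2α = 38.58°  →  invalid

δ = 121.27°, invalid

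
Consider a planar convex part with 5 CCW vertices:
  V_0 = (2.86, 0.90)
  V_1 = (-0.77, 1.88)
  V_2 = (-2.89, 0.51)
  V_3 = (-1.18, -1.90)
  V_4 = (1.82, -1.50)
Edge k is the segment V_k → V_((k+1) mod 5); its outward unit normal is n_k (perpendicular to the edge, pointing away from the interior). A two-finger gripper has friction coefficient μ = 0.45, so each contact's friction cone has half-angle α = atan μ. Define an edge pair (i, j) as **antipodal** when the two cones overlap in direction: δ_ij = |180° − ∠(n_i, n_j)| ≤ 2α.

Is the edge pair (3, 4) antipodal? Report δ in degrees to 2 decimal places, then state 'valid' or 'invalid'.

α = atan 0.45 = 24.23°;  2α = 48.46°
edge 3: e_3 = (+3.00, +0.40);  n_3 = (+0.1322, -0.9912)
edge 4: e_4 = (+1.04, +2.40);  n_4 = (+0.9176, -0.3976)
∠(n_3, n_4) = 58.98°
δ = |180° − 58.98°| = 121.02°
121.02° > 2α = 48.46°  →  invalid

δ = 121.02°, invalid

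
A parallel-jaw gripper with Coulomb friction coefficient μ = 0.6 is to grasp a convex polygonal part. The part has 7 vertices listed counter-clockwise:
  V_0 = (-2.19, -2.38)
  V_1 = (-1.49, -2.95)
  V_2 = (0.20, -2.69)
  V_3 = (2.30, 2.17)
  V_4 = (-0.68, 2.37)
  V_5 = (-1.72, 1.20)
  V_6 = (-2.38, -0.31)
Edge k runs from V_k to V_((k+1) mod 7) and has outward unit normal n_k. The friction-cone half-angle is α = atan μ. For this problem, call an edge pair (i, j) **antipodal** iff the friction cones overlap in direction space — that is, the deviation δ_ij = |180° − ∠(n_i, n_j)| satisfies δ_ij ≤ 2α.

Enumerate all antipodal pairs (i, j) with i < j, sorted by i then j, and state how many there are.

count = 7; pairs: (0,3), (1,3), (1,4), (1,5), (2,4), (2,5), (2,6)

α = atan 0.6 = 30.96°;  2α = 61.93°
n_0 = (-0.6314, -0.7754)
n_1 = (+0.1521, -0.9884)
n_2 = (+0.9180, -0.3967)
n_3 = (+0.0670, +0.9978)
n_4 = (-0.7474, +0.6644)
n_5 = (-0.9163, +0.4005)
n_6 = (-0.9958, -0.0914)
  (0,1): δ = 132.10°  ·
  (0,2): δ = 74.21°  ·
  (0,3): δ = 35.32°  ✓
  (0,4): δ = 87.52°  ·
  (0,5): δ = 105.55°  ·
  (0,6): δ = 134.40°  ·
  (1,2): δ = 122.12°  ·
  (1,3): δ = 12.59°  ✓
  (1,4): δ = 39.62°  ✓
  (1,5): δ = 57.64°  ✓
  (1,6): δ = 86.50°  ·
  (2,3): δ = 70.47°  ·
  (2,4): δ = 18.26°  ✓
  (2,5): δ = 0.24°  ✓
  (2,6): δ = 28.61°  ✓
  (3,4): δ = 127.79°  ·
  (3,5): δ = 109.77°  ·
  (3,6): δ = 80.92°  ·
  (4,5): δ = 161.98°  ·
  (4,6): δ = 133.12°  ·
  (5,6): δ = 151.15°  ·
antipodal pairs: 7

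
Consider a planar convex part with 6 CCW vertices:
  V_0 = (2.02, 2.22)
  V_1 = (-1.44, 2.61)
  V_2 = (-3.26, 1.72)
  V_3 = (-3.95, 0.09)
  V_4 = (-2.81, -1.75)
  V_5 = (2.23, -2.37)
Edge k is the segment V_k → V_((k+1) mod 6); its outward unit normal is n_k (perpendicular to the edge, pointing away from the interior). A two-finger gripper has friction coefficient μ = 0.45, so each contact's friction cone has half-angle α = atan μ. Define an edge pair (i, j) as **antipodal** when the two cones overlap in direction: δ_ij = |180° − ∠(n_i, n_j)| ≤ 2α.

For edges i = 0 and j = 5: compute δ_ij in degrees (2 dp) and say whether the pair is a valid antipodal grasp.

δ = 99.05°, invalid

α = atan 0.45 = 24.23°;  2α = 48.46°
edge 0: e_0 = (-3.46, +0.39);  n_0 = (+0.1120, +0.9937)
edge 5: e_5 = (-0.21, +4.59);  n_5 = (+0.9990, +0.0457)
∠(n_0, n_5) = 80.95°
δ = |180° − 80.95°| = 99.05°
99.05° > 2α = 48.46°  →  invalid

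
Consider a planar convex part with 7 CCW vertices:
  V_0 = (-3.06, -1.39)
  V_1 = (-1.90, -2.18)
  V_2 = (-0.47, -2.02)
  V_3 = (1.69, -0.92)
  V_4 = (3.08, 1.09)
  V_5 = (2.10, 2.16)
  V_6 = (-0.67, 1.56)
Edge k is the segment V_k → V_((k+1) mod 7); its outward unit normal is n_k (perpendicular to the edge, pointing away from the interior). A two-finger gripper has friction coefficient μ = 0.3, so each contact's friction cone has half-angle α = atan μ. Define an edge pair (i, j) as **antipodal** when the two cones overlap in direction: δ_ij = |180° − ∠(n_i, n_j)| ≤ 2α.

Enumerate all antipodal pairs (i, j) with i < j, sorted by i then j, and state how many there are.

α = atan 0.3 = 16.70°;  2α = 33.40°
n_0 = (-0.5629, -0.8265)
n_1 = (+0.1112, -0.9938)
n_2 = (+0.4538, -0.8911)
n_3 = (+0.8225, -0.5688)
n_4 = (+0.7374, +0.6754)
n_5 = (-0.2117, +0.9773)
n_6 = (-0.7770, +0.6295)
  (0,1): δ = 139.36°  ·
  (0,2): δ = 118.76°  ·
  (0,3): δ = 90.41°  ·
  (0,4): δ = 13.26°  ✓
  (0,5): δ = 46.48°  ·
  (0,6): δ = 85.24°  ·
  (1,2): δ = 159.40°  ·
  (1,3): δ = 131.05°  ·
  (1,4): δ = 53.90°  ·
  (1,5): δ = 5.84°  ✓
  (1,6): δ = 44.60°  ·
  (2,3): δ = 151.65°  ·
  (2,4): δ = 74.50°  ·
  (2,5): δ = 14.77°  ✓
  (2,6): δ = 24.00°  ✓
  (3,4): δ = 102.85°  ·
  (3,5): δ = 43.11°  ·
  (3,6): δ = 4.35°  ✓
  (4,5): δ = 120.26°  ·
  (4,6): δ = 81.50°  ·
  (5,6): δ = 141.24°  ·
antipodal pairs: 5

count = 5; pairs: (0,4), (1,5), (2,5), (2,6), (3,6)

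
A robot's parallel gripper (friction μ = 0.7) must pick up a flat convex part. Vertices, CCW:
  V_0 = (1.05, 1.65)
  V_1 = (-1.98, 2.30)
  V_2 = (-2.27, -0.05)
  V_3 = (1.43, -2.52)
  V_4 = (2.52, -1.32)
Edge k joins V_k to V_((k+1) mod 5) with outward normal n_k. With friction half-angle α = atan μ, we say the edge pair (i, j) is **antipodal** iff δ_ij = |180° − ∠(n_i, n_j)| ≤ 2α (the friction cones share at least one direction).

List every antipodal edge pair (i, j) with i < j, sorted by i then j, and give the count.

count = 5; pairs: (0,2), (0,3), (1,3), (1,4), (2,4)

α = atan 0.7 = 34.99°;  2α = 69.98°
n_0 = (+0.2097, +0.9778)
n_1 = (-0.9925, +0.1225)
n_2 = (-0.5552, -0.8317)
n_3 = (+0.7402, -0.6724)
n_4 = (+0.8962, +0.4436)
  (0,1): δ = 84.93°  ·
  (0,2): δ = 21.62°  ✓
  (0,3): δ = 59.86°  ✓
  (0,4): δ = 128.44°  ·
  (1,2): δ = 116.69°  ·
  (1,3): δ = 35.21°  ✓
  (1,4): δ = 33.37°  ✓
  (2,3): δ = 98.52°  ·
  (2,4): δ = 29.94°  ✓
  (3,4): δ = 111.42°  ·
antipodal pairs: 5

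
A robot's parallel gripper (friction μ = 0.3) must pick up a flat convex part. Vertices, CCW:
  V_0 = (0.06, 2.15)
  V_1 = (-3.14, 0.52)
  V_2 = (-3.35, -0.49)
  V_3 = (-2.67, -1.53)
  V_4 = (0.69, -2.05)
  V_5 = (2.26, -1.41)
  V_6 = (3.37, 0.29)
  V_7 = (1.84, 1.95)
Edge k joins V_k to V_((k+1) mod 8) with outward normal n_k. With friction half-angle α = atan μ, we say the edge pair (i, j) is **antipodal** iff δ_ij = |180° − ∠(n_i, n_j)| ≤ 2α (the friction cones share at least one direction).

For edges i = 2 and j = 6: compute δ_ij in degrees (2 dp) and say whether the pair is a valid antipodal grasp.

δ = 9.49°, valid

α = atan 0.3 = 16.70°;  2α = 33.40°
edge 2: e_2 = (+0.68, -1.04);  n_2 = (-0.8370, -0.5472)
edge 6: e_6 = (-1.53, +1.66);  n_6 = (+0.7353, +0.6777)
∠(n_2, n_6) = 170.51°
δ = |180° − 170.51°| = 9.49°
9.49° ≤ 2α = 33.40°  →  valid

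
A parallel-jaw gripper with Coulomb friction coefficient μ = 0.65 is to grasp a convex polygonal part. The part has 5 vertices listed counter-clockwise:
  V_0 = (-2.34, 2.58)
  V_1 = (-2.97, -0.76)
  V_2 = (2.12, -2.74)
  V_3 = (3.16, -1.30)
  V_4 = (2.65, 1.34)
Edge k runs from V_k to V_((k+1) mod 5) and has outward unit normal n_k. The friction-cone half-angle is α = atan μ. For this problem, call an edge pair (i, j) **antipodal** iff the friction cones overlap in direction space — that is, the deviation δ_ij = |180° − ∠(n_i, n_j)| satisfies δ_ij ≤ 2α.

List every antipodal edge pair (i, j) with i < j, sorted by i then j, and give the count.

count = 4; pairs: (0,2), (0,3), (1,3), (1,4)

α = atan 0.65 = 33.02°;  2α = 66.05°
n_0 = (-0.9827, +0.1854)
n_1 = (-0.3625, -0.9320)
n_2 = (+0.8107, -0.5855)
n_3 = (+0.9818, +0.1897)
n_4 = (+0.2412, +0.9705)
  (0,1): δ = 100.57°  ·
  (0,2): δ = 25.16°  ✓
  (0,3): δ = 21.62°  ✓
  (0,4): δ = 86.73°  ·
  (1,2): δ = 104.58°  ·
  (1,3): δ = 57.81°  ✓
  (1,4): δ = 7.30°  ✓
  (2,3): δ = 133.23°  ·
  (2,4): δ = 68.12°  ·
  (3,4): δ = 114.89°  ·
antipodal pairs: 4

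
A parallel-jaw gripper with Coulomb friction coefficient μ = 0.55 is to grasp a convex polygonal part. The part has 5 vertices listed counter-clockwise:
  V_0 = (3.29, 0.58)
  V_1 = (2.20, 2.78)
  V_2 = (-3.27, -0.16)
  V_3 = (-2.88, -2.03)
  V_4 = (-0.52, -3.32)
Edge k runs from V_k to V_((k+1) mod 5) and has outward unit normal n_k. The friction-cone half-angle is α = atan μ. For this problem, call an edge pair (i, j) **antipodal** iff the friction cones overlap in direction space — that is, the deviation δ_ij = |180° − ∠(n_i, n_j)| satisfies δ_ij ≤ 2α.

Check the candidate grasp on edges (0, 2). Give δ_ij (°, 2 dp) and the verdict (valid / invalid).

δ = 14.58°, valid

α = atan 0.55 = 28.81°;  2α = 57.62°
edge 0: e_0 = (-1.09, +2.20);  n_0 = (+0.8961, +0.4440)
edge 2: e_2 = (+0.39, -1.87);  n_2 = (-0.9789, -0.2042)
∠(n_0, n_2) = 165.42°
δ = |180° − 165.42°| = 14.58°
14.58° ≤ 2α = 57.62°  →  valid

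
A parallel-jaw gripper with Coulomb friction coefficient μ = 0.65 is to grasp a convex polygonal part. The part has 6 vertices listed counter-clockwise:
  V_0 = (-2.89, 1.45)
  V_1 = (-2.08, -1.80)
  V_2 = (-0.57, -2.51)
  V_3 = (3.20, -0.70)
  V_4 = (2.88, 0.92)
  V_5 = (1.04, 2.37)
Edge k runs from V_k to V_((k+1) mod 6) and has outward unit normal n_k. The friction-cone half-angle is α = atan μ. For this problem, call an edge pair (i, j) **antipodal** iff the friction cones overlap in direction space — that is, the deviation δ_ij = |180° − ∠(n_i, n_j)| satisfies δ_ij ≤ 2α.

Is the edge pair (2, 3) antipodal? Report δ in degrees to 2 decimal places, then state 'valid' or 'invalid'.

α = atan 0.65 = 33.02°;  2α = 66.05°
edge 2: e_2 = (+3.77, +1.81);  n_2 = (+0.4328, -0.9015)
edge 3: e_3 = (-0.32, +1.62);  n_3 = (+0.9810, +0.1938)
∠(n_2, n_3) = 75.53°
δ = |180° − 75.53°| = 104.47°
104.47° > 2α = 66.05°  →  invalid

δ = 104.47°, invalid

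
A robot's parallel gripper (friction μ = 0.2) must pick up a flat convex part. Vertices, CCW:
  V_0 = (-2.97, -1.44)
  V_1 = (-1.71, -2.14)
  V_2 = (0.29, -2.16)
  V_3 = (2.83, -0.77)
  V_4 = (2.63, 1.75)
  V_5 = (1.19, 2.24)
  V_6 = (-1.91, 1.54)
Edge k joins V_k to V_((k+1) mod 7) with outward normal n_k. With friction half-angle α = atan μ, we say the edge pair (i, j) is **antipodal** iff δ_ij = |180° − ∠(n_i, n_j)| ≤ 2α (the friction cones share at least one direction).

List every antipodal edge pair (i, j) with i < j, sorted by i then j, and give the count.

α = atan 0.2 = 11.31°;  2α = 22.62°
n_0 = (-0.4856, -0.8742)
n_1 = (-0.0100, -1.0000)
n_2 = (+0.4801, -0.8772)
n_3 = (+0.9969, +0.0791)
n_4 = (+0.3221, +0.9467)
n_5 = (-0.2203, +0.9754)
n_6 = (-0.9422, +0.3351)
  (0,1): δ = 151.52°  ·
  (0,2): δ = 122.26°  ·
  (0,3): δ = 56.41°  ·
  (0,4): δ = 10.26°  ✓
  (0,5): δ = 41.78°  ·
  (0,6): δ = 99.47°  ·
  (1,2): δ = 150.74°  ·
  (1,3): δ = 84.89°  ·
  (1,4): δ = 18.22°  ✓
  (1,5): δ = 13.30°  ✓
  (1,6): δ = 70.99°  ·
  (2,3): δ = 114.15°  ·
  (2,4): δ = 47.48°  ·
  (2,5): δ = 15.97°  ✓
  (2,6): δ = 41.73°  ·
  (3,4): δ = 113.33°  ·
  (3,5): δ = 81.81°  ·
  (3,6): δ = 24.12°  ·
  (4,5): δ = 148.48°  ·
  (4,6): δ = 90.79°  ·
  (5,6): δ = 122.31°  ·
antipodal pairs: 4

count = 4; pairs: (0,4), (1,4), (1,5), (2,5)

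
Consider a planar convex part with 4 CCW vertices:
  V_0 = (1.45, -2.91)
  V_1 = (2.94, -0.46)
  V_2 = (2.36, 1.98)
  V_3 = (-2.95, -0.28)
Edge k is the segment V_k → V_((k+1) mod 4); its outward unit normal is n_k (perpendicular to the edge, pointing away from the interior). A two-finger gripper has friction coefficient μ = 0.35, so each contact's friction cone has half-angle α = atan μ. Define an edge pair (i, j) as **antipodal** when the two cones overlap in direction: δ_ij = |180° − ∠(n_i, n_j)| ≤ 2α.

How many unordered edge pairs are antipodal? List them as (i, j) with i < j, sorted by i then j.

α = atan 0.35 = 19.29°;  2α = 38.58°
n_0 = (+0.8544, -0.5196)
n_1 = (+0.9729, +0.2313)
n_2 = (-0.3916, +0.9201)
n_3 = (-0.5131, -0.8584)
  (0,1): δ = 135.32°  ·
  (0,2): δ = 35.64°  ✓
  (0,3): δ = 90.44°  ·
  (1,2): δ = 80.32°  ·
  (1,3): δ = 45.76°  ·
  (2,3): δ = 53.92°  ·
antipodal pairs: 1

count = 1; pairs: (0,2)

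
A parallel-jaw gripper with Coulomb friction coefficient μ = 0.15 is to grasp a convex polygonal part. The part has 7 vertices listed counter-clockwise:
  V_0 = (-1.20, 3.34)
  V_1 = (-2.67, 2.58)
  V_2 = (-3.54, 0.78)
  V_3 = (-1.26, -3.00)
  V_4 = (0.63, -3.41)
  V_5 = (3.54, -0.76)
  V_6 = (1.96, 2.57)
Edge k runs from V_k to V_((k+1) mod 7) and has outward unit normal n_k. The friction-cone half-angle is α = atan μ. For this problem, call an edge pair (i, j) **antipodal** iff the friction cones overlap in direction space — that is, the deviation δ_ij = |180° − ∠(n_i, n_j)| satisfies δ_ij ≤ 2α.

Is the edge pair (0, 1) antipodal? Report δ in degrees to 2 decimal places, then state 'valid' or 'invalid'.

δ = 143.14°, invalid

α = atan 0.15 = 8.53°;  2α = 17.06°
edge 0: e_0 = (-1.47, -0.76);  n_0 = (-0.4593, +0.8883)
edge 1: e_1 = (-0.87, -1.80);  n_1 = (-0.9003, +0.4352)
∠(n_0, n_1) = 36.86°
δ = |180° − 36.86°| = 143.14°
143.14° > 2α = 17.06°  →  invalid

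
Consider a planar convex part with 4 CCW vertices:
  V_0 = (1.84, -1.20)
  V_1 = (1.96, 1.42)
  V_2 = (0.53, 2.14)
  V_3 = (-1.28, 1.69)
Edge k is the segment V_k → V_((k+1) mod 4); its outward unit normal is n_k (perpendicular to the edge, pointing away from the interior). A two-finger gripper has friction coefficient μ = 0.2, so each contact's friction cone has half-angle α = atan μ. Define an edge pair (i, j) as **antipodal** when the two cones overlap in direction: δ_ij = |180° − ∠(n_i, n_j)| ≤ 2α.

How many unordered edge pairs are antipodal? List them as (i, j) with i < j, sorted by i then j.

α = atan 0.2 = 11.31°;  2α = 22.62°
n_0 = (+0.9990, -0.0458)
n_1 = (+0.4497, +0.8932)
n_2 = (-0.2413, +0.9705)
n_3 = (-0.6795, -0.7336)
  (0,1): δ = 114.10°  ·
  (0,2): δ = 73.42°  ·
  (0,3): δ = 49.81°  ·
  (1,2): δ = 139.31°  ·
  (1,3): δ = 16.08°  ✓
  (2,3): δ = 56.77°  ·
antipodal pairs: 1

count = 1; pairs: (1,3)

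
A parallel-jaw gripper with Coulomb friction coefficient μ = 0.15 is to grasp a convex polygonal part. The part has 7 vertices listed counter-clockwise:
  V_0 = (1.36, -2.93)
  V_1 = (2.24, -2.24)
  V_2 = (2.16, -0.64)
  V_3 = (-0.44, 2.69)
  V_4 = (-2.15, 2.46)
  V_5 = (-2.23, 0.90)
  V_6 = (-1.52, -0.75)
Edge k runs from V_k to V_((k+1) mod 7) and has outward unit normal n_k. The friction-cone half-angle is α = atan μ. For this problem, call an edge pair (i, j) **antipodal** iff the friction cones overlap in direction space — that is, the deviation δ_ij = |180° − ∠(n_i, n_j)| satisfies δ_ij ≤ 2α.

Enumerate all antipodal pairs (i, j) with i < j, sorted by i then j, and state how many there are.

count = 3; pairs: (1,4), (2,5), (2,6)

α = atan 0.15 = 8.53°;  2α = 17.06°
n_0 = (+0.6170, -0.7869)
n_1 = (+0.9988, +0.0499)
n_2 = (+0.7882, +0.6154)
n_3 = (-0.1333, +0.9911)
n_4 = (-0.9987, +0.0512)
n_5 = (-0.9186, -0.3953)
n_6 = (-0.6035, -0.7973)
  (0,1): δ = 125.24°  ·
  (0,2): δ = 90.12°  ·
  (0,3): δ = 30.44°  ·
  (0,4): δ = 48.96°  ·
  (0,5): δ = 75.18°  ·
  (0,6): δ = 104.78°  ·
  (1,2): δ = 144.88°  ·
  (1,3): δ = 85.20°  ·
  (1,4): δ = 5.80°  ✓
  (1,5): δ = 20.42°  ·
  (1,6): δ = 50.01°  ·
  (2,3): δ = 120.32°  ·
  (2,4): δ = 40.92°  ·
  (2,5): δ = 14.70°  ✓
  (2,6): δ = 14.89°  ✓
  (3,4): δ = 100.60°  ·
  (3,5): δ = 74.38°  ·
  (3,6): δ = 44.78°  ·
  (4,5): δ = 153.78°  ·
  (4,6): δ = 124.19°  ·
  (5,6): δ = 150.41°  ·
antipodal pairs: 3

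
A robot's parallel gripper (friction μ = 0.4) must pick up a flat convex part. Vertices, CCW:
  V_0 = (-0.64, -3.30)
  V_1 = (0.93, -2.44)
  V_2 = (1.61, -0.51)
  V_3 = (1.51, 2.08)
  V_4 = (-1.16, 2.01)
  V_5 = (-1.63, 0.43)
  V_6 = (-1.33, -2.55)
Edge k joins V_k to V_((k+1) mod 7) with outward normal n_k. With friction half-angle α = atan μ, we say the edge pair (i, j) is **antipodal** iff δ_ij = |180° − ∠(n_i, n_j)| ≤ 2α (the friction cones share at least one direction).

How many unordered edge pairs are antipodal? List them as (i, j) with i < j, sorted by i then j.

count = 6; pairs: (0,3), (1,4), (1,5), (2,4), (2,5), (2,6)

α = atan 0.4 = 21.80°;  2α = 43.60°
n_0 = (+0.4804, -0.8770)
n_1 = (+0.9432, -0.3323)
n_2 = (+0.9993, +0.0386)
n_3 = (-0.0262, +0.9997)
n_4 = (-0.9585, +0.2851)
n_5 = (-0.9950, -0.1002)
n_6 = (-0.7359, -0.6771)
  (0,1): δ = 138.12°  ·
  (0,2): δ = 116.50°  ·
  (0,3): δ = 27.21°  ✓
  (0,4): δ = 44.72°  ·
  (0,5): δ = 67.04°  ·
  (0,6): δ = 103.90°  ·
  (1,2): δ = 158.38°  ·
  (1,3): δ = 69.09°  ·
  (1,4): δ = 2.84°  ✓
  (1,5): δ = 25.16°  ✓
  (1,6): δ = 62.02°  ·
  (2,3): δ = 90.71°  ·
  (2,4): δ = 18.78°  ✓
  (2,5): δ = 3.54°  ✓
  (2,6): δ = 40.40°  ✓
  (3,4): δ = 108.07°  ·
  (3,5): δ = 85.75°  ·
  (3,6): δ = 48.89°  ·
  (4,5): δ = 157.69°  ·
  (4,6): δ = 120.82°  ·
  (5,6): δ = 143.13°  ·
antipodal pairs: 6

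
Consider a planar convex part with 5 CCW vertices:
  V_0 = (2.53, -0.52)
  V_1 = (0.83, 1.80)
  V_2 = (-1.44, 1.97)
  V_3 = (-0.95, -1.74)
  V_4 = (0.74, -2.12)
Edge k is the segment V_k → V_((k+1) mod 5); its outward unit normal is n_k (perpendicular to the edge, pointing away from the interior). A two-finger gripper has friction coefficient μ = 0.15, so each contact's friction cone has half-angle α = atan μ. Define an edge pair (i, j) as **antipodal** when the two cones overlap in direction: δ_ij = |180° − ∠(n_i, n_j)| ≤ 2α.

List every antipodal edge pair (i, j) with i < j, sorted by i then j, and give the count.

count = 1; pairs: (1,3)

α = atan 0.15 = 8.53°;  2α = 17.06°
n_0 = (+0.8066, +0.5911)
n_1 = (+0.0747, +0.9972)
n_2 = (-0.9914, -0.1309)
n_3 = (-0.2194, -0.9756)
n_4 = (+0.6664, -0.7456)
  (0,1): δ = 130.52°  ·
  (0,2): δ = 28.71°  ·
  (0,3): δ = 41.10°  ·
  (0,4): δ = 95.56°  ·
  (1,2): δ = 78.19°  ·
  (1,3): δ = 8.39°  ✓
  (1,4): δ = 46.07°  ·
  (2,3): δ = 110.20°  ·
  (2,4): δ = 55.73°  ·
  (3,4): δ = 125.54°  ·
antipodal pairs: 1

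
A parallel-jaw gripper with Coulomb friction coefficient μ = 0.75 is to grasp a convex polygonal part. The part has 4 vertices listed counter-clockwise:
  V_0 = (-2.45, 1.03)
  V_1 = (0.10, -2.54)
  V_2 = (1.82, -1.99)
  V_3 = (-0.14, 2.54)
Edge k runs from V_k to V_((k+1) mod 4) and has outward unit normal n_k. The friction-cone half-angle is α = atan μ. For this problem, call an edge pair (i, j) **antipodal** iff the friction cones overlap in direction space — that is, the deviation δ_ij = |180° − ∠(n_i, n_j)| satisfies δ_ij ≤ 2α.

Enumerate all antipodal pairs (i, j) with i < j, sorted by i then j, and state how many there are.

count = 2; pairs: (0,2), (1,3)

α = atan 0.75 = 36.87°;  2α = 73.74°
n_0 = (-0.8137, -0.5812)
n_1 = (+0.3046, -0.9525)
n_2 = (+0.9178, +0.3971)
n_3 = (-0.5472, +0.8370)
  (0,1): δ = 107.81°  ·
  (0,2): δ = 12.14°  ✓
  (0,3): δ = 87.63°  ·
  (1,2): δ = 84.34°  ·
  (1,3): δ = 15.44°  ✓
  (2,3): δ = 80.22°  ·
antipodal pairs: 2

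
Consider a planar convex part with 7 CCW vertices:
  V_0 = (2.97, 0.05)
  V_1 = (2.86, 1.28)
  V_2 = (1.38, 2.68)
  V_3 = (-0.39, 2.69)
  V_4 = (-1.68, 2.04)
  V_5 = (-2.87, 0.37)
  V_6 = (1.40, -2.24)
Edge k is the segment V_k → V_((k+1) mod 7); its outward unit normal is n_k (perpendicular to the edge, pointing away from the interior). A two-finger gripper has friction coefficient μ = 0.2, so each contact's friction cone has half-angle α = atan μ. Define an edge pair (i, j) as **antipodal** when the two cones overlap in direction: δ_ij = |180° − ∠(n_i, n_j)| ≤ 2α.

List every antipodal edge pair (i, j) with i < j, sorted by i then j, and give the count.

count = 2; pairs: (1,5), (4,6)

α = atan 0.2 = 11.31°;  2α = 22.62°
n_0 = (+0.9960, +0.0891)
n_1 = (+0.6872, +0.7265)
n_2 = (+0.0056, +1.0000)
n_3 = (-0.4500, +0.8930)
n_4 = (-0.8144, +0.5803)
n_5 = (-0.5215, -0.8532)
n_6 = (+0.8248, -0.5655)
  (0,1): δ = 138.52°  ·
  (0,2): δ = 95.43°  ·
  (0,3): δ = 68.37°  ·
  (0,4): δ = 40.58°  ·
  (0,5): δ = 53.45°  ·
  (0,6): δ = 140.46°  ·
  (1,2): δ = 136.91°  ·
  (1,3): δ = 109.85°  ·
  (1,4): δ = 82.06°  ·
  (1,5): δ = 11.97°  ✓
  (1,6): δ = 98.97°  ·
  (2,3): δ = 152.93°  ·
  (2,4): δ = 125.15°  ·
  (2,5): δ = 31.11°  ·
  (2,6): δ = 55.89°  ·
  (3,4): δ = 152.22°  ·
  (3,5): δ = 58.18°  ·
  (3,6): δ = 28.82°  ·
  (4,5): δ = 85.96°  ·
  (4,6): δ = 1.04°  ✓
  (5,6): δ = 93.00°  ·
antipodal pairs: 2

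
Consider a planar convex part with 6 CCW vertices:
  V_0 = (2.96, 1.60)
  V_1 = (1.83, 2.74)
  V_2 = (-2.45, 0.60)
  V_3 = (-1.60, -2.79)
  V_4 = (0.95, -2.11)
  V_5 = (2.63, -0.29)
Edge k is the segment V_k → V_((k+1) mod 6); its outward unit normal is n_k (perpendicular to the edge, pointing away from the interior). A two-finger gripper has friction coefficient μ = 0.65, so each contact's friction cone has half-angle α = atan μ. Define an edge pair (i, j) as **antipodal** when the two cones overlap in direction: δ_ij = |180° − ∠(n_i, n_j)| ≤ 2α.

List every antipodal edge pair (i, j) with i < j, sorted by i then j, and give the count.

count = 7; pairs: (0,2), (0,3), (1,3), (1,4), (1,5), (2,4), (2,5)

α = atan 0.65 = 33.02°;  2α = 66.05°
n_0 = (+0.7102, +0.7040)
n_1 = (-0.4472, +0.8944)
n_2 = (-0.9700, -0.2432)
n_3 = (+0.2577, -0.9662)
n_4 = (+0.7348, -0.6783)
n_5 = (+0.9851, -0.1720)
  (0,1): δ = 108.18°  ·
  (0,2): δ = 30.67°  ✓
  (0,3): δ = 60.18°  ✓
  (0,4): δ = 92.54°  ·
  (0,5): δ = 125.35°  ·
  (1,2): δ = 102.49°  ·
  (1,3): δ = 11.63°  ✓
  (1,4): δ = 20.73°  ✓
  (1,5): δ = 53.53°  ✓
  (2,3): δ = 89.14°  ·
  (2,4): δ = 56.79°  ✓
  (2,5): δ = 23.98°  ✓
  (3,4): δ = 147.64°  ·
  (3,5): δ = 114.84°  ·
  (4,5): δ = 147.19°  ·
antipodal pairs: 7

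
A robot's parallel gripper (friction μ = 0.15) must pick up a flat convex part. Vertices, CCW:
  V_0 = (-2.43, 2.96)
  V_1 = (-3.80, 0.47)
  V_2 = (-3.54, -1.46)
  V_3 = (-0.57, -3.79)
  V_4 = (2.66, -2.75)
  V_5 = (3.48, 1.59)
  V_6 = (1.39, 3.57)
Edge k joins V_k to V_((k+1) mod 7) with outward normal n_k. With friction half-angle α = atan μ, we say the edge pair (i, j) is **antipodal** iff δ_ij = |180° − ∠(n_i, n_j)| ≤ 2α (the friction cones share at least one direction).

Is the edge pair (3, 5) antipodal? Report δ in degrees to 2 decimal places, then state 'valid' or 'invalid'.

δ = 61.30°, invalid

α = atan 0.15 = 8.53°;  2α = 17.06°
edge 3: e_3 = (+3.23, +1.04);  n_3 = (+0.3065, -0.9519)
edge 5: e_5 = (-2.09, +1.98);  n_5 = (+0.6877, +0.7260)
∠(n_3, n_5) = 118.70°
δ = |180° − 118.70°| = 61.30°
61.30° > 2α = 17.06°  →  invalid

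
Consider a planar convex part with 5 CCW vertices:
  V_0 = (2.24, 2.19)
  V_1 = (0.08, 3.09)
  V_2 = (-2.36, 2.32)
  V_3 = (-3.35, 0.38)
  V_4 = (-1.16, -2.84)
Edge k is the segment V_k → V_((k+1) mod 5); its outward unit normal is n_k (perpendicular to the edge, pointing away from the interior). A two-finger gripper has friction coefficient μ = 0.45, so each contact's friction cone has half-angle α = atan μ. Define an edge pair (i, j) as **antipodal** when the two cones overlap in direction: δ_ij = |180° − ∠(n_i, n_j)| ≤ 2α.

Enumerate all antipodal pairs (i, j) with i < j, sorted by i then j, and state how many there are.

α = atan 0.45 = 24.23°;  2α = 48.46°
n_0 = (+0.3846, +0.9231)
n_1 = (-0.3009, +0.9536)
n_2 = (-0.8907, +0.4545)
n_3 = (-0.8269, -0.5624)
n_4 = (+0.8285, -0.5600)
  (0,1): δ = 139.87°  ·
  (0,2): δ = 94.42°  ·
  (0,3): δ = 33.16°  ✓
  (0,4): δ = 78.56°  ·
  (1,2): δ = 134.55°  ·
  (1,3): δ = 73.29°  ·
  (1,4): δ = 38.43°  ✓
  (2,3): δ = 118.74°  ·
  (2,4): δ = 7.02°  ✓
  (3,4): δ = 68.28°  ·
antipodal pairs: 3

count = 3; pairs: (0,3), (1,4), (2,4)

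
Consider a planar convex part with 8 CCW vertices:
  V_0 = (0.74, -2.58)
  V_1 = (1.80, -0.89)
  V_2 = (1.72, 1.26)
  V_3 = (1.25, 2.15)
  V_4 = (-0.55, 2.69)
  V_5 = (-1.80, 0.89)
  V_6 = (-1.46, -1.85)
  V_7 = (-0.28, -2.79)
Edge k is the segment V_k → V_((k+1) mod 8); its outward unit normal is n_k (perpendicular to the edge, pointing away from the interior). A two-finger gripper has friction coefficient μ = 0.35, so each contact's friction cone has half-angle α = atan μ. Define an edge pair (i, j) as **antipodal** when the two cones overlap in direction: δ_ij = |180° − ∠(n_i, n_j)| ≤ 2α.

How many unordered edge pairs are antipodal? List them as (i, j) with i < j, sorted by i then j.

count = 7; pairs: (0,4), (1,4), (1,5), (2,5), (2,6), (3,6), (3,7)

α = atan 0.35 = 19.29°;  2α = 38.58°
n_0 = (+0.8472, -0.5314)
n_1 = (+0.9993, +0.0372)
n_2 = (+0.8843, +0.4670)
n_3 = (+0.2873, +0.9578)
n_4 = (-0.8214, +0.5704)
n_5 = (-0.9924, -0.1231)
n_6 = (-0.6231, -0.7822)
n_7 = (+0.2017, -0.9795)
  (0,1): δ = 145.77°  ·
  (0,2): δ = 120.07°  ·
  (0,3): δ = 74.60°  ·
  (0,4): δ = 2.68°  ✓
  (0,5): δ = 39.17°  ·
  (0,6): δ = 83.56°  ·
  (0,7): δ = 133.73°  ·
  (1,2): δ = 154.29°  ·
  (1,3): δ = 108.83°  ·
  (1,4): δ = 36.91°  ✓
  (1,5): δ = 4.94°  ✓
  (1,6): δ = 49.33°  ·
  (1,7): δ = 99.50°  ·
  (2,3): δ = 134.54°  ·
  (2,4): δ = 62.62°  ·
  (2,5): δ = 20.76°  ✓
  (2,6): δ = 23.62°  ✓
  (2,7): δ = 73.80°  ·
  (3,4): δ = 108.08°  ·
  (3,5): δ = 66.23°  ·
  (3,6): δ = 21.84°  ✓
  (3,7): δ = 28.33°  ✓
  (4,5): δ = 138.15°  ·
  (4,6): δ = 93.76°  ·
  (4,7): δ = 43.59°  ·
  (5,6): δ = 135.61°  ·
  (5,7): δ = 85.44°  ·
  (6,7): δ = 129.83°  ·
antipodal pairs: 7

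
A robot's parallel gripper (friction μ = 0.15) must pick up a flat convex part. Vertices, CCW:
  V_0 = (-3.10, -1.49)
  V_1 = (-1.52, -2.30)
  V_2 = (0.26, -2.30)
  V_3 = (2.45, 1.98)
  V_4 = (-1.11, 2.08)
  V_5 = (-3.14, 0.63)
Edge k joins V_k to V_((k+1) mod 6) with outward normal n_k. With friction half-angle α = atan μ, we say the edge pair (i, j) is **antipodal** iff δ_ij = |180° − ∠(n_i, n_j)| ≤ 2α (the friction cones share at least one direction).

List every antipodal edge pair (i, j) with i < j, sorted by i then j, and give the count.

α = atan 0.15 = 8.53°;  2α = 17.06°
n_0 = (-0.4562, -0.8899)
n_1 = (+0.0000, -1.0000)
n_2 = (+0.8902, -0.4555)
n_3 = (+0.0281, +0.9996)
n_4 = (-0.5812, +0.8137)
n_5 = (-0.9998, -0.0189)
  (0,1): δ = 152.86°  ·
  (0,2): δ = 89.96°  ·
  (0,3): δ = 25.53°  ·
  (0,4): δ = 62.68°  ·
  (0,5): δ = 118.22°  ·
  (1,2): δ = 117.10°  ·
  (1,3): δ = 1.61°  ✓
  (1,4): δ = 35.54°  ·
  (1,5): δ = 91.08°  ·
  (2,3): δ = 64.51°  ·
  (2,4): δ = 27.36°  ·
  (2,5): δ = 28.18°  ·
  (3,4): δ = 142.85°  ·
  (3,5): δ = 87.31°  ·
  (4,5): δ = 124.46°  ·
antipodal pairs: 1

count = 1; pairs: (1,3)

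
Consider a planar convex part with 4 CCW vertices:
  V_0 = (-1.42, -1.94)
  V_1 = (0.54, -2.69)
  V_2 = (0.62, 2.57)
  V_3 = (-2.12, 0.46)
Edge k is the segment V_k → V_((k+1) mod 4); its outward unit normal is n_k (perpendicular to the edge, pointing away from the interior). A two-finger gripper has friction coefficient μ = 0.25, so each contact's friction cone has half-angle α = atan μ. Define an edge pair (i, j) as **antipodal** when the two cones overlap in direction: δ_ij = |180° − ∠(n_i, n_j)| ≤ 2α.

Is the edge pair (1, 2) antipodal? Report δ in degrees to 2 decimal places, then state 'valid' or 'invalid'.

α = atan 0.25 = 14.04°;  2α = 28.07°
edge 1: e_1 = (+0.08, +5.26);  n_1 = (+0.9999, -0.0152)
edge 2: e_2 = (-2.74, -2.11);  n_2 = (-0.6101, +0.7923)
∠(n_1, n_2) = 128.47°
δ = |180° − 128.47°| = 51.53°
51.53° > 2α = 28.07°  →  invalid

δ = 51.53°, invalid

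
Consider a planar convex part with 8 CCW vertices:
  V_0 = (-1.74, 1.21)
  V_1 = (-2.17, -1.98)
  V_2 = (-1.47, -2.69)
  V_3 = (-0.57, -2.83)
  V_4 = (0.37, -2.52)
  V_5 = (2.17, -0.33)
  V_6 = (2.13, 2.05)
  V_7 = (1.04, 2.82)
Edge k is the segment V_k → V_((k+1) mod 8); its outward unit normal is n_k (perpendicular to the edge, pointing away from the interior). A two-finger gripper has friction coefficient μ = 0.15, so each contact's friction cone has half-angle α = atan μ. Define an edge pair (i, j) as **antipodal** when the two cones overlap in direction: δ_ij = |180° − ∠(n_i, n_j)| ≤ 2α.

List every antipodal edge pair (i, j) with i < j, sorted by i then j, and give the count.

α = atan 0.15 = 8.53°;  2α = 17.06°
n_0 = (-0.9910, +0.1336)
n_1 = (-0.7121, -0.7021)
n_2 = (-0.1537, -0.9881)
n_3 = (+0.3132, -0.9497)
n_4 = (+0.7725, -0.6350)
n_5 = (+0.9999, +0.0168)
n_6 = (+0.5770, +0.8168)
n_7 = (-0.5012, +0.8654)
  (0,1): δ = 127.73°  ·
  (0,2): δ = 91.16°  ·
  (0,3): δ = 64.07°  ·
  (0,4): δ = 31.74°  ·
  (0,5): δ = 8.64°  ✓
  (0,6): δ = 62.44°  ·
  (0,7): δ = 127.75°  ·
  (1,2): δ = 143.44°  ·
  (1,3): δ = 116.34°  ·
  (1,4): δ = 84.01°  ·
  (1,5): δ = 43.63°  ·
  (1,6): δ = 10.17°  ✓
  (1,7): δ = 75.48°  ·
  (2,3): δ = 152.91°  ·
  (2,4): δ = 120.58°  ·
  (2,5): δ = 80.20°  ·
  (2,6): δ = 26.40°  ·
  (2,7): δ = 38.92°  ·
  (3,4): δ = 147.67°  ·
  (3,5): δ = 107.29°  ·
  (3,6): δ = 53.49°  ·
  (3,7): δ = 11.82°  ✓
  (4,5): δ = 139.62°  ·
  (4,6): δ = 85.82°  ·
  (4,7): δ = 20.51°  ·
  (5,6): δ = 126.20°  ·
  (5,7): δ = 60.89°  ·
  (6,7): δ = 114.69°  ·
antipodal pairs: 3

count = 3; pairs: (0,5), (1,6), (3,7)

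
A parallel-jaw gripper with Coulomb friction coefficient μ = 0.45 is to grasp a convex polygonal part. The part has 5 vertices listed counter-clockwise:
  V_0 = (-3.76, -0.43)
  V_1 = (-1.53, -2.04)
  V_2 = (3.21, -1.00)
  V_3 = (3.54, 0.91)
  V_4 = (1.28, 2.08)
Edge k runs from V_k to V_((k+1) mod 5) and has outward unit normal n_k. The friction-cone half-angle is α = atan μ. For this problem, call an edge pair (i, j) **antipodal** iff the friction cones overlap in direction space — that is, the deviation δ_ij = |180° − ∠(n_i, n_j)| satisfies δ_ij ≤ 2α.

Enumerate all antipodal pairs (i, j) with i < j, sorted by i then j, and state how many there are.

α = atan 0.45 = 24.23°;  2α = 48.46°
n_0 = (-0.5854, -0.8108)
n_1 = (+0.2143, -0.9768)
n_2 = (+0.9854, -0.1703)
n_3 = (+0.4597, +0.8881)
n_4 = (-0.4458, +0.8951)
  (0,1): δ = 131.80°  ·
  (0,2): δ = 63.97°  ·
  (0,3): δ = 8.46°  ✓
  (0,4): δ = 62.30°  ·
  (1,2): δ = 112.18°  ·
  (1,3): δ = 39.75°  ✓
  (1,4): δ = 14.10°  ✓
  (2,3): δ = 107.57°  ·
  (2,4): δ = 53.72°  ·
  (3,4): δ = 126.16°  ·
antipodal pairs: 3

count = 3; pairs: (0,3), (1,3), (1,4)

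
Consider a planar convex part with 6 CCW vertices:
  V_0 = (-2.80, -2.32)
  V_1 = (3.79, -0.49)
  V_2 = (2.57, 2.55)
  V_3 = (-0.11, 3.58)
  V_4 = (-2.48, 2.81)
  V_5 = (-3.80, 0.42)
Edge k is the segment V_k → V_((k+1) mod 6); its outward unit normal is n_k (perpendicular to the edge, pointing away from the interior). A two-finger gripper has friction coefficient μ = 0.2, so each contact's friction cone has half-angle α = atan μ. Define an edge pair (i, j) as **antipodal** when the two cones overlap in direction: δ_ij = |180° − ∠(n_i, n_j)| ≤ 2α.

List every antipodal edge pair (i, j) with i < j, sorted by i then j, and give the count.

count = 2; pairs: (0,3), (1,5)

α = atan 0.2 = 11.31°;  2α = 22.62°
n_0 = (+0.2676, -0.9635)
n_1 = (+0.9281, +0.3724)
n_2 = (+0.3587, +0.9334)
n_3 = (-0.3090, +0.9511)
n_4 = (-0.8754, +0.4835)
n_5 = (-0.9394, -0.3428)
  (0,1): δ = 83.65°  ·
  (0,2): δ = 36.54°  ·
  (0,3): δ = 2.48°  ✓
  (0,4): δ = 45.57°  ·
  (0,5): δ = 94.53°  ·
  (1,2): δ = 132.89°  ·
  (1,3): δ = 93.87°  ·
  (1,4): δ = 50.78°  ·
  (1,5): δ = 1.82°  ✓
  (2,3): δ = 140.98°  ·
  (2,4): δ = 97.89°  ·
  (2,5): δ = 48.93°  ·
  (3,4): δ = 136.91°  ·
  (3,5): δ = 87.95°  ·
  (4,5): δ = 131.04°  ·
antipodal pairs: 2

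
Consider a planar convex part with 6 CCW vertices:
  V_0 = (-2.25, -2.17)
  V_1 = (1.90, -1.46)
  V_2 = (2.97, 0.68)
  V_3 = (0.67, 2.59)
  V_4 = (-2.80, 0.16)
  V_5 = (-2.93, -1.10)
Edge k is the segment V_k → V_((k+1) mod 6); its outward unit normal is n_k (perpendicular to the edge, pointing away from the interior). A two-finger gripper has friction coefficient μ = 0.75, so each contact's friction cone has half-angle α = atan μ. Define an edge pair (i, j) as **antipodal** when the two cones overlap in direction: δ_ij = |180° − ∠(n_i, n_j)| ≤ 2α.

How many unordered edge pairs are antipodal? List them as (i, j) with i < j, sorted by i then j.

count = 7; pairs: (0,2), (0,3), (1,3), (1,4), (1,5), (2,4), (2,5)

α = atan 0.75 = 36.87°;  2α = 73.74°
n_0 = (+0.1686, -0.9857)
n_1 = (+0.8944, -0.4472)
n_2 = (+0.6389, +0.7693)
n_3 = (-0.5736, +0.8191)
n_4 = (-0.9947, +0.1026)
n_5 = (-0.8440, -0.5364)
  (0,1): δ = 126.27°  ·
  (0,2): δ = 49.42°  ✓
  (0,3): δ = 25.29°  ✓
  (0,4): δ = 74.40°  ·
  (0,5): δ = 112.73°  ·
  (1,2): δ = 103.14°  ·
  (1,3): δ = 28.43°  ✓
  (1,4): δ = 20.67°  ✓
  (1,5): δ = 59.00°  ✓
  (2,3): δ = 105.29°  ·
  (2,4): δ = 56.18°  ✓
  (2,5): δ = 17.86°  ✓
  (3,4): δ = 130.89°  ·
  (3,5): δ = 92.57°  ·
  (4,5): δ = 141.67°  ·
antipodal pairs: 7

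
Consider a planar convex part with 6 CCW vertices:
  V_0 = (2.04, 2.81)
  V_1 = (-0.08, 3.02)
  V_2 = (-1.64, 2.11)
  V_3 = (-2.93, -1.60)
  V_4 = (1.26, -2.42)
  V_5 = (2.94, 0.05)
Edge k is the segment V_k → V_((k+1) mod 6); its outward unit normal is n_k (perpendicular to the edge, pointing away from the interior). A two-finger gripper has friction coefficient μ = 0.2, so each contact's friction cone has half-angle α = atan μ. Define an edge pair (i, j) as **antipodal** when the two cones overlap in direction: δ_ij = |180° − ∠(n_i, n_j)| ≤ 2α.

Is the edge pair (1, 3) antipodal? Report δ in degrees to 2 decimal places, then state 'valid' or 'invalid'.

α = atan 0.2 = 11.31°;  2α = 22.62°
edge 1: e_1 = (-1.56, -0.91);  n_1 = (-0.5039, +0.8638)
edge 3: e_3 = (+4.19, -0.82);  n_3 = (-0.1921, -0.9814)
∠(n_1, n_3) = 138.67°
δ = |180° − 138.67°| = 41.33°
41.33° > 2α = 22.62°  →  invalid

δ = 41.33°, invalid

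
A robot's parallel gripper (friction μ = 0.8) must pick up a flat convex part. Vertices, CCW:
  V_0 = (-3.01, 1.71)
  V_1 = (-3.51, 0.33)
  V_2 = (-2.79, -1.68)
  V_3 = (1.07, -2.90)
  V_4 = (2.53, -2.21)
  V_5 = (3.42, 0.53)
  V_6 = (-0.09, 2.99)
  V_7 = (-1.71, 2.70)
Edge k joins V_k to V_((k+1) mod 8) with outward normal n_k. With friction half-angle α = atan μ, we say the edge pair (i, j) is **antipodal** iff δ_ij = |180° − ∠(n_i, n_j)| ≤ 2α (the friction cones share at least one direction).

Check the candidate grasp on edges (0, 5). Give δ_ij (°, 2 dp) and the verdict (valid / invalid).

δ = 74.89°, valid

α = atan 0.8 = 38.66°;  2α = 77.32°
edge 0: e_0 = (-0.50, -1.38);  n_0 = (-0.9402, +0.3406)
edge 5: e_5 = (-3.51, +2.46);  n_5 = (+0.5739, +0.8189)
∠(n_0, n_5) = 105.11°
δ = |180° − 105.11°| = 74.89°
74.89° ≤ 2α = 77.32°  →  valid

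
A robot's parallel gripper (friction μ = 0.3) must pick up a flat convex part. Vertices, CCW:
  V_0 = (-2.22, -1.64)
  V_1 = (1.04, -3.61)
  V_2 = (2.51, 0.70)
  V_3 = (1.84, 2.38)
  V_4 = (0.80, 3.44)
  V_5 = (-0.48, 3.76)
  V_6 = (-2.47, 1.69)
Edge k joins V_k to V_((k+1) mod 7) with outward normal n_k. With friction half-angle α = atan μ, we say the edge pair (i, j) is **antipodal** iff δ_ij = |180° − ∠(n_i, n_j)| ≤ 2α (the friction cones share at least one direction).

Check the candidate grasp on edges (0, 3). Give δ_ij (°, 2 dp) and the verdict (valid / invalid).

α = atan 0.3 = 16.70°;  2α = 33.40°
edge 0: e_0 = (+3.26, -1.97);  n_0 = (-0.5172, -0.8559)
edge 3: e_3 = (-1.04, +1.06);  n_3 = (+0.7138, +0.7003)
∠(n_0, n_3) = 165.60°
δ = |180° − 165.60°| = 14.40°
14.40° ≤ 2α = 33.40°  →  valid

δ = 14.40°, valid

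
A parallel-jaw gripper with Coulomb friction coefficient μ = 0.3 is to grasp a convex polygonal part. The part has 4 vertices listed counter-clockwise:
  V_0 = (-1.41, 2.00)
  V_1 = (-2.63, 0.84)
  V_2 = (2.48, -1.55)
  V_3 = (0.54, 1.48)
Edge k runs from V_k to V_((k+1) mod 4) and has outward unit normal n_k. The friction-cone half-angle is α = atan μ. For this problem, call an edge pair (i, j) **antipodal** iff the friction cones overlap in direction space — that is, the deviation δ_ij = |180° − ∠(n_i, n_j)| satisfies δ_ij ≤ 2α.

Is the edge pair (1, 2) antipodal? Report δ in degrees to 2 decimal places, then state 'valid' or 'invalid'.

δ = 32.30°, valid

α = atan 0.3 = 16.70°;  2α = 33.40°
edge 1: e_1 = (+5.11, -2.39);  n_1 = (-0.4237, -0.9058)
edge 2: e_2 = (-1.94, +3.03);  n_2 = (+0.8422, +0.5392)
∠(n_1, n_2) = 147.70°
δ = |180° − 147.70°| = 32.30°
32.30° ≤ 2α = 33.40°  →  valid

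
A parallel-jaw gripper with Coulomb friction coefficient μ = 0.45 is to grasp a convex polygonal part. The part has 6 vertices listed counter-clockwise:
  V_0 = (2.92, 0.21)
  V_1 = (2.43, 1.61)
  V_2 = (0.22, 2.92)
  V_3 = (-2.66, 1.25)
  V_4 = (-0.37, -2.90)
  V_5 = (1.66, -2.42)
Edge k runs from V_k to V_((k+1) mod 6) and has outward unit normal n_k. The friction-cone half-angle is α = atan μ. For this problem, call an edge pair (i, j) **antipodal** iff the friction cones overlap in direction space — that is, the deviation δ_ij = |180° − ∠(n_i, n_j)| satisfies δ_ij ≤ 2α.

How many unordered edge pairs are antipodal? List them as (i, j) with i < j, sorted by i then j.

α = atan 0.45 = 24.23°;  2α = 48.46°
n_0 = (+0.9439, +0.3304)
n_1 = (+0.5099, +0.8602)
n_2 = (-0.5016, +0.8651)
n_3 = (-0.8755, -0.4831)
n_4 = (+0.2301, -0.9732)
n_5 = (+0.9018, -0.4321)
  (0,1): δ = 139.95°  ·
  (0,2): δ = 79.18°  ·
  (0,3): δ = 9.60°  ✓
  (0,4): δ = 84.01°  ·
  (0,5): δ = 135.11°  ·
  (1,2): δ = 119.23°  ·
  (1,3): δ = 30.45°  ✓
  (1,4): δ = 43.96°  ✓
  (1,5): δ = 95.06°  ·
  (2,3): δ = 91.22°  ·
  (2,4): δ = 16.80°  ✓
  (2,5): δ = 34.29°  ✓
  (3,4): δ = 105.59°  ·
  (3,5): δ = 54.49°  ·
  (4,5): δ = 128.90°  ·
antipodal pairs: 5

count = 5; pairs: (0,3), (1,3), (1,4), (2,4), (2,5)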